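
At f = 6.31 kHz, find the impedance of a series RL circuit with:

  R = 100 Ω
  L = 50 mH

Step 1 — Angular frequency: ω = 2π·f = 2π·6310 = 3.965e+04 rad/s.
Step 2 — Component impedances:
  R: Z = R = 100 Ω
  L: Z = jωL = j·3.965e+04·0.05 = 0 + j1982 Ω
Step 3 — Series combination: Z_total = R + L = 100 + j1982 Ω = 1985∠87.1° Ω.

Z = 100 + j1982 Ω = 1985∠87.1° Ω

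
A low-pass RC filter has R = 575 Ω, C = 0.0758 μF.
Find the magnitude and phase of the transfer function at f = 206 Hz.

Step 1 — Angular frequency: ω = 2π·206 = 1294 rad/s.
Step 2 — Transfer function: H(jω) = 1/(1 + jωRC).
Step 3 — Denominator: 1 + jωRC = 1 + j·1294·575·7.58e-08 = 1 + j0.05641.
Step 4 — H = 0.9968 - j0.05623.
Step 5 — Magnitude: |H| = 0.9984 (-0.0 dB); phase: φ = -3.2°.

|H| = 0.9984 (-0.0 dB), φ = -3.2°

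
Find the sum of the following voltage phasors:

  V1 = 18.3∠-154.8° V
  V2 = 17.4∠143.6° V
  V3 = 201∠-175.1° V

Step 1 — Convert each phasor to rectangular form:
  V1 = 18.3·(cos(-154.8°) + j·sin(-154.8°)) = -16.56 - j7.792 V
  V2 = 17.4·(cos(143.6°) + j·sin(143.6°)) = -14.01 + j10.33 V
  V3 = 201·(cos(-175.1°) + j·sin(-175.1°)) = -200.3 - j17.17 V
Step 2 — Sum components: V_total = -230.8 - j14.64 V.
Step 3 — Convert to polar: |V_total| = 231.3 V, ∠V_total = -176.4°.

V_total = 231.3∠-176.4° V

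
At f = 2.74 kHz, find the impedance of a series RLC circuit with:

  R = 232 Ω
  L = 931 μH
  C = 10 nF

Step 1 — Angular frequency: ω = 2π·f = 2π·2740 = 1.722e+04 rad/s.
Step 2 — Component impedances:
  R: Z = R = 232 Ω
  L: Z = jωL = j·1.722e+04·0.000931 = 0 + j16.03 Ω
  C: Z = 1/(jωC) = -j/(ω·C) = 0 - j5809 Ω
Step 3 — Series combination: Z_total = R + L + C = 232 - j5793 Ω = 5797∠-87.7° Ω.

Z = 232 - j5793 Ω = 5797∠-87.7° Ω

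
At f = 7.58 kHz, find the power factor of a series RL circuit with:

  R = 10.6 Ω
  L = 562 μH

Step 1 — Angular frequency: ω = 2π·f = 2π·7580 = 4.763e+04 rad/s.
Step 2 — Component impedances:
  R: Z = R = 10.6 Ω
  L: Z = jωL = j·4.763e+04·0.000562 = 0 + j26.77 Ω
Step 3 — Series combination: Z_total = R + L = 10.6 + j26.77 Ω = 28.79∠68.4° Ω.
Step 4 — Power factor: PF = cos(φ) = Re(Z)/|Z| = 10.6/28.79 = 0.3682.
Step 5 — Type: Im(Z) = 26.77 ⇒ lagging (phase φ = 68.4°).

PF = 0.3682 (lagging, φ = 68.4°)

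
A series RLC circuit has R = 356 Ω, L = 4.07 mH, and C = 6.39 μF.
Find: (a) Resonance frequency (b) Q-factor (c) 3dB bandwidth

Step 1 — Resonance: ω₀ = 1/√(LC) = 1/√(0.00407·6.39e-06) = 6201 rad/s.
Step 2 — f₀ = ω₀/(2π) = 986.9 Hz.
Step 3 — Series Q: Q = ω₀L/R = 6201·0.00407/356 = 0.07089.
Step 4 — Bandwidth: Δω = ω₀/Q = 8.747e+04 rad/s; BW = Δω/(2π) = 1.392e+04 Hz.

(a) f₀ = 986.9 Hz  (b) Q = 0.07089  (c) BW = 1.392e+04 Hz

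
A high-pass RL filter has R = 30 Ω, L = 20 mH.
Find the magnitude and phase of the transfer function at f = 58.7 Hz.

Step 1 — Angular frequency: ω = 2π·58.7 = 368.8 rad/s.
Step 2 — Transfer function: H(jω) = jωL/(R + jωL).
Step 3 — Numerator jωL = j·7.376; denominator R + jωL = 30 + j7.376.
Step 4 — H = 0.05701 + j0.2319.
Step 5 — Magnitude: |H| = 0.2388 (-12.4 dB); phase: φ = 76.2°.

|H| = 0.2388 (-12.4 dB), φ = 76.2°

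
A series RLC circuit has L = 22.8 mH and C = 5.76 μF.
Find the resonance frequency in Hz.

Step 1 — Resonance condition Im(Z)=0 gives ω₀ = 1/√(LC).
Step 2 — ω₀ = 1/√(0.0228·5.76e-06) = 2759 rad/s.
Step 3 — f₀ = ω₀/(2π) = 439.2 Hz.

f₀ = 439.2 Hz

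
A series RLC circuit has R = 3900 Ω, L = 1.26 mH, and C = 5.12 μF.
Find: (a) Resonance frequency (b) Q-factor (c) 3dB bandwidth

Step 1 — Resonance: ω₀ = 1/√(LC) = 1/√(0.00126·5.12e-06) = 1.245e+04 rad/s.
Step 2 — f₀ = ω₀/(2π) = 1982 Hz.
Step 3 — Series Q: Q = ω₀L/R = 1.245e+04·0.00126/3900 = 0.004022.
Step 4 — Bandwidth: Δω = ω₀/Q = 3.095e+06 rad/s; BW = Δω/(2π) = 4.926e+05 Hz.

(a) f₀ = 1982 Hz  (b) Q = 0.004022  (c) BW = 4.926e+05 Hz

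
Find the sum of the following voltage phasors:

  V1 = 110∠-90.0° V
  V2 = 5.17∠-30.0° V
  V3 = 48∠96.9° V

Step 1 — Convert each phasor to rectangular form:
  V1 = 110·(cos(-90.0°) + j·sin(-90.0°)) = 0 - j110 V
  V2 = 5.17·(cos(-30.0°) + j·sin(-30.0°)) = 4.477 - j2.585 V
  V3 = 48·(cos(96.9°) + j·sin(96.9°)) = -5.767 + j47.65 V
Step 2 — Sum components: V_total = -1.289 - j64.93 V.
Step 3 — Convert to polar: |V_total| = 64.95 V, ∠V_total = -91.1°.

V_total = 64.95∠-91.1° V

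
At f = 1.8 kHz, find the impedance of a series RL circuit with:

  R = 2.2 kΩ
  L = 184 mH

Step 1 — Angular frequency: ω = 2π·f = 2π·1800 = 1.131e+04 rad/s.
Step 2 — Component impedances:
  R: Z = R = 2200 Ω
  L: Z = jωL = j·1.131e+04·0.184 = 0 + j2081 Ω
Step 3 — Series combination: Z_total = R + L = 2200 + j2081 Ω = 3028∠43.4° Ω.

Z = 2200 + j2081 Ω = 3028∠43.4° Ω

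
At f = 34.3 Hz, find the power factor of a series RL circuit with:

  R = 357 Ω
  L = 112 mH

Step 1 — Angular frequency: ω = 2π·f = 2π·34.3 = 215.5 rad/s.
Step 2 — Component impedances:
  R: Z = R = 357 Ω
  L: Z = jωL = j·215.5·0.112 = 0 + j24.14 Ω
Step 3 — Series combination: Z_total = R + L = 357 + j24.14 Ω = 357.8∠3.9° Ω.
Step 4 — Power factor: PF = cos(φ) = Re(Z)/|Z| = 357/357.82 = 0.9977.
Step 5 — Type: Im(Z) = 24.14 ⇒ lagging (phase φ = 3.9°).

PF = 0.9977 (lagging, φ = 3.9°)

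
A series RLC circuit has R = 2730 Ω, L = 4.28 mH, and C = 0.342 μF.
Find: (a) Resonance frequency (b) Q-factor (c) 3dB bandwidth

Step 1 — Resonance: ω₀ = 1/√(LC) = 1/√(0.00428·3.42e-07) = 2.614e+04 rad/s.
Step 2 — f₀ = ω₀/(2π) = 4160 Hz.
Step 3 — Series Q: Q = ω₀L/R = 2.614e+04·0.00428/2730 = 0.04098.
Step 4 — Bandwidth: Δω = ω₀/Q = 6.379e+05 rad/s; BW = Δω/(2π) = 1.015e+05 Hz.

(a) f₀ = 4160 Hz  (b) Q = 0.04098  (c) BW = 1.015e+05 Hz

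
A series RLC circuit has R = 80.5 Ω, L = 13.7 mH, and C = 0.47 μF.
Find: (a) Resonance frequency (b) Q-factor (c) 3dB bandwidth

Step 1 — Resonance: ω₀ = 1/√(LC) = 1/√(0.0137·4.7e-07) = 1.246e+04 rad/s.
Step 2 — f₀ = ω₀/(2π) = 1983 Hz.
Step 3 — Series Q: Q = ω₀L/R = 1.246e+04·0.0137/80.5 = 2.121.
Step 4 — Bandwidth: Δω = ω₀/Q = 5876 rad/s; BW = Δω/(2π) = 935.2 Hz.

(a) f₀ = 1983 Hz  (b) Q = 2.121  (c) BW = 935.2 Hz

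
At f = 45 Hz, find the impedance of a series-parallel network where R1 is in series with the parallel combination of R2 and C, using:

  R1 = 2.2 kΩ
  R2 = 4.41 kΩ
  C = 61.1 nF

Step 1 — Angular frequency: ω = 2π·f = 2π·45 = 282.7 rad/s.
Step 2 — Component impedances:
  R1: Z = R = 2200 Ω
  R2: Z = R = 4410 Ω
  C: Z = 1/(jωC) = -j/(ω·C) = 0 - j5.789e+04 Ω
Step 3 — Parallel branch: R2 || C = 1/(1/R2 + 1/C) = 4385 - j334 Ω.
Step 4 — Series with R1: Z_total = R1 + (R2 || C) = 6585 - j334 Ω = 6593∠-2.9° Ω.

Z = 6585 - j334 Ω = 6593∠-2.9° Ω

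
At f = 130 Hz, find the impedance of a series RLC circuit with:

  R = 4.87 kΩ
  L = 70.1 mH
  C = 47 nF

Step 1 — Angular frequency: ω = 2π·f = 2π·130 = 816.8 rad/s.
Step 2 — Component impedances:
  R: Z = R = 4870 Ω
  L: Z = jωL = j·816.8·0.0701 = 0 + j57.26 Ω
  C: Z = 1/(jωC) = -j/(ω·C) = 0 - j2.605e+04 Ω
Step 3 — Series combination: Z_total = R + L + C = 4870 - j2.599e+04 Ω = 2.644e+04∠-79.4° Ω.

Z = 4870 - j2.599e+04 Ω = 2.644e+04∠-79.4° Ω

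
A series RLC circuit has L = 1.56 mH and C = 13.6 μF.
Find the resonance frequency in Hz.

Step 1 — Resonance condition Im(Z)=0 gives ω₀ = 1/√(LC).
Step 2 — ω₀ = 1/√(0.00156·1.36e-05) = 6865 rad/s.
Step 3 — f₀ = ω₀/(2π) = 1093 Hz.

f₀ = 1093 Hz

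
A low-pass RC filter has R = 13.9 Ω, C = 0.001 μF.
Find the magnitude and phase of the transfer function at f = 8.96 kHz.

Step 1 — Angular frequency: ω = 2π·8960 = 5.63e+04 rad/s.
Step 2 — Transfer function: H(jω) = 1/(1 + jωRC).
Step 3 — Denominator: 1 + jωRC = 1 + j·5.63e+04·13.9·1e-09 = 1 + j0.0007825.
Step 4 — H = 1 - j0.0007825.
Step 5 — Magnitude: |H| = 1 (-0.0 dB); phase: φ = -0.0°.

|H| = 1 (-0.0 dB), φ = -0.0°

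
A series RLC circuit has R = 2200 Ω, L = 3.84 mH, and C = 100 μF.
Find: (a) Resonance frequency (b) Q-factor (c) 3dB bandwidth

Step 1 — Resonance: ω₀ = 1/√(LC) = 1/√(0.00384·0.0001) = 1614 rad/s.
Step 2 — f₀ = ω₀/(2π) = 256.8 Hz.
Step 3 — Series Q: Q = ω₀L/R = 1614·0.00384/2200 = 0.002817.
Step 4 — Bandwidth: Δω = ω₀/Q = 5.729e+05 rad/s; BW = Δω/(2π) = 9.118e+04 Hz.

(a) f₀ = 256.8 Hz  (b) Q = 0.002817  (c) BW = 9.118e+04 Hz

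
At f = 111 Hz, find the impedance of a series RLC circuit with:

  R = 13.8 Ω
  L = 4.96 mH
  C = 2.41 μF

Step 1 — Angular frequency: ω = 2π·f = 2π·111 = 697.4 rad/s.
Step 2 — Component impedances:
  R: Z = R = 13.8 Ω
  L: Z = jωL = j·697.4·0.00496 = 0 + j3.459 Ω
  C: Z = 1/(jωC) = -j/(ω·C) = 0 - j594.9 Ω
Step 3 — Series combination: Z_total = R + L + C = 13.8 - j591.5 Ω = 591.7∠-88.7° Ω.

Z = 13.8 - j591.5 Ω = 591.7∠-88.7° Ω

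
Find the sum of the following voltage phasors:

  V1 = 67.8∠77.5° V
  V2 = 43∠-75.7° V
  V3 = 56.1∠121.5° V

Step 1 — Convert each phasor to rectangular form:
  V1 = 67.8·(cos(77.5°) + j·sin(77.5°)) = 14.67 + j66.19 V
  V2 = 43·(cos(-75.7°) + j·sin(-75.7°)) = 10.62 - j41.67 V
  V3 = 56.1·(cos(121.5°) + j·sin(121.5°)) = -29.31 + j47.83 V
Step 2 — Sum components: V_total = -4.017 + j72.36 V.
Step 3 — Convert to polar: |V_total| = 72.47 V, ∠V_total = 93.2°.

V_total = 72.47∠93.2° V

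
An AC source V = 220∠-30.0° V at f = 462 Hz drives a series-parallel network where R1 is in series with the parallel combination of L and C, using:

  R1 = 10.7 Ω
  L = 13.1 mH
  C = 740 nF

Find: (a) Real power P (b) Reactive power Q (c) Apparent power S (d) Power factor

Step 1 — Angular frequency: ω = 2π·f = 2π·462 = 2903 rad/s.
Step 2 — Component impedances:
  R1: Z = R = 10.7 Ω
  L: Z = jωL = j·2903·0.0131 = 0 + j38.03 Ω
  C: Z = 1/(jωC) = -j/(ω·C) = 0 - j465.5 Ω
Step 3 — Parallel branch: L || C = 1/(1/L + 1/C) = 0 + j41.41 Ω.
Step 4 — Series with R1: Z_total = R1 + (L || C) = 10.7 + j41.41 Ω = 42.77∠75.5° Ω.
Step 5 — Source phasor: V = 220∠-30.0° V = 190.5 - j110 V.
Step 6 — Current: I = V / Z = -1.376 - j4.956 A = 5.144∠-105.5° A.
Step 7 — Complex power: S = V·I* = 283.1 + j1096 VA.
Step 8 — Real power: P = Re(S) = 283.1 W.
Step 9 — Reactive power: Q = Im(S) = 1096 VAR.
Step 10 — Apparent power: |S| = 1132 VA.
Step 11 — Power factor: PF = P/|S| = 0.2502 (lagging).

(a) P = 283.1 W  (b) Q = 1096 VAR  (c) S = 1132 VA  (d) PF = 0.2502 (lagging)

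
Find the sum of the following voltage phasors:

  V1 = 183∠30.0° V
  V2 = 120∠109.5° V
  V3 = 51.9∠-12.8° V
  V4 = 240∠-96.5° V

Step 1 — Convert each phasor to rectangular form:
  V1 = 183·(cos(30.0°) + j·sin(30.0°)) = 158.5 + j91.5 V
  V2 = 120·(cos(109.5°) + j·sin(109.5°)) = -40.06 + j113.1 V
  V3 = 51.9·(cos(-12.8°) + j·sin(-12.8°)) = 50.61 - j11.5 V
  V4 = 240·(cos(-96.5°) + j·sin(-96.5°)) = -27.17 - j238.5 V
Step 2 — Sum components: V_total = 141.9 - j45.34 V.
Step 3 — Convert to polar: |V_total| = 148.9 V, ∠V_total = -17.7°.

V_total = 148.9∠-17.7° V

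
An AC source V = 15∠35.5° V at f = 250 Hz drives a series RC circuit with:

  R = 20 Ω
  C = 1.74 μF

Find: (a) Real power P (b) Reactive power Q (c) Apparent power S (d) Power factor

Step 1 — Angular frequency: ω = 2π·f = 2π·250 = 1571 rad/s.
Step 2 — Component impedances:
  R: Z = R = 20 Ω
  C: Z = 1/(jωC) = -j/(ω·C) = 0 - j365.9 Ω
Step 3 — Series combination: Z_total = R + C = 20 - j365.9 Ω = 366.4∠-86.9° Ω.
Step 4 — Source phasor: V = 15∠35.5° V = 12.21 + j8.711 V.
Step 5 — Current: I = V / Z = -0.02192 + j0.03458 A = 0.04094∠122.4° A.
Step 6 — Complex power: S = V·I* = 0.03352 - j0.6131 VA.
Step 7 — Real power: P = Re(S) = 0.03352 W.
Step 8 — Reactive power: Q = Im(S) = -0.6131 VAR.
Step 9 — Apparent power: |S| = 0.6141 VA.
Step 10 — Power factor: PF = P/|S| = 0.05458 (leading).

(a) P = 0.03352 W  (b) Q = -0.6131 VAR  (c) S = 0.6141 VA  (d) PF = 0.05458 (leading)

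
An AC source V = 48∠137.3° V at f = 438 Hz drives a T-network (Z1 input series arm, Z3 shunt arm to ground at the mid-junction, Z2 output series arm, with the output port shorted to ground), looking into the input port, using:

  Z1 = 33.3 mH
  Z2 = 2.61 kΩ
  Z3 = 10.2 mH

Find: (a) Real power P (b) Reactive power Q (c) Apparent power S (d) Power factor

Step 1 — Angular frequency: ω = 2π·f = 2π·438 = 2752 rad/s.
Step 2 — Component impedances:
  Z1: Z = jωL = j·2752·0.0333 = 0 + j91.64 Ω
  Z2: Z = R = 2610 Ω
  Z3: Z = jωL = j·2752·0.0102 = 0 + j28.07 Ω
Step 3 — With the output port shorted to ground, the output series arm Z2 runs from the junction to ground; the shunt arm Z3 also runs from the junction to ground. They appear in parallel: Z3 || Z2 = 0.3019 + j28.07 Ω.
Step 4 — Series with input arm Z1: Z_in = Z1 + (Z3 || Z2) = 0.3019 + j119.7 Ω = 119.7∠89.9° Ω.
Step 5 — Source phasor: V = 48∠137.3° V = -35.28 + j32.55 V.
Step 6 — Current: I = V / Z = 0.2712 + j0.2954 A = 0.401∠47.4° A.
Step 7 — Complex power: S = V·I* = 0.04853 + j19.25 VA.
Step 8 — Real power: P = Re(S) = 0.04853 W.
Step 9 — Reactive power: Q = Im(S) = 19.25 VAR.
Step 10 — Apparent power: |S| = 19.25 VA.
Step 11 — Power factor: PF = P/|S| = 0.002522 (lagging).

(a) P = 0.04853 W  (b) Q = 19.25 VAR  (c) S = 19.25 VA  (d) PF = 0.002522 (lagging)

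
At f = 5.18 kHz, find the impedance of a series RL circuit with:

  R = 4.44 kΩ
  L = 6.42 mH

Step 1 — Angular frequency: ω = 2π·f = 2π·5180 = 3.255e+04 rad/s.
Step 2 — Component impedances:
  R: Z = R = 4440 Ω
  L: Z = jωL = j·3.255e+04·0.00642 = 0 + j209 Ω
Step 3 — Series combination: Z_total = R + L = 4440 + j209 Ω = 4445∠2.7° Ω.

Z = 4440 + j209 Ω = 4445∠2.7° Ω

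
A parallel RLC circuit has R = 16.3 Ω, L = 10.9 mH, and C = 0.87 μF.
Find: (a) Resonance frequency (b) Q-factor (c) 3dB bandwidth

Step 1 — Resonance: ω₀ = 1/√(LC) = 1/√(0.0109·8.7e-07) = 1.027e+04 rad/s.
Step 2 — f₀ = ω₀/(2π) = 1634 Hz.
Step 3 — Parallel Q: Q = R/(ω₀L) = 16.3/(1.027e+04·0.0109) = 0.1456.
Step 4 — Bandwidth: Δω = ω₀/Q = 7.052e+04 rad/s; BW = Δω/(2π) = 1.122e+04 Hz.

(a) f₀ = 1634 Hz  (b) Q = 0.1456  (c) BW = 1.122e+04 Hz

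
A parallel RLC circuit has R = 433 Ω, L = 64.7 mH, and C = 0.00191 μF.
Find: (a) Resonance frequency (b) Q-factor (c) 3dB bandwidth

Step 1 — Resonance: ω₀ = 1/√(LC) = 1/√(0.0647·1.91e-09) = 8.996e+04 rad/s.
Step 2 — f₀ = ω₀/(2π) = 1.432e+04 Hz.
Step 3 — Parallel Q: Q = R/(ω₀L) = 433/(8.996e+04·0.0647) = 0.0744.
Step 4 — Bandwidth: Δω = ω₀/Q = 1.209e+06 rad/s; BW = Δω/(2π) = 1.924e+05 Hz.

(a) f₀ = 1.432e+04 Hz  (b) Q = 0.0744  (c) BW = 1.924e+05 Hz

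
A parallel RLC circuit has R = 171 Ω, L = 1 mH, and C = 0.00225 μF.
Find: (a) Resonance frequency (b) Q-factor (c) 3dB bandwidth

Step 1 — Resonance: ω₀ = 1/√(LC) = 1/√(0.001·2.25e-09) = 6.667e+05 rad/s.
Step 2 — f₀ = ω₀/(2π) = 1.061e+05 Hz.
Step 3 — Parallel Q: Q = R/(ω₀L) = 171/(6.667e+05·0.001) = 0.2565.
Step 4 — Bandwidth: Δω = ω₀/Q = 2.599e+06 rad/s; BW = Δω/(2π) = 4.137e+05 Hz.

(a) f₀ = 1.061e+05 Hz  (b) Q = 0.2565  (c) BW = 4.137e+05 Hz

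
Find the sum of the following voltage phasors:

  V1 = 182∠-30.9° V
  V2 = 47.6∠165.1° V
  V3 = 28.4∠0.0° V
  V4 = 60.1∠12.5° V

Step 1 — Convert each phasor to rectangular form:
  V1 = 182·(cos(-30.9°) + j·sin(-30.9°)) = 156.2 - j93.46 V
  V2 = 47.6·(cos(165.1°) + j·sin(165.1°)) = -46 + j12.24 V
  V3 = 28.4·(cos(0.0°) + j·sin(0.0°)) = 28.4 V
  V4 = 60.1·(cos(12.5°) + j·sin(12.5°)) = 58.68 + j13.01 V
Step 2 — Sum components: V_total = 197.2 - j68.22 V.
Step 3 — Convert to polar: |V_total| = 208.7 V, ∠V_total = -19.1°.

V_total = 208.7∠-19.1° V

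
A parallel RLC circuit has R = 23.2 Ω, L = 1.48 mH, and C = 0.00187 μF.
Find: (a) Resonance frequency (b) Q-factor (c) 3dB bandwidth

Step 1 — Resonance: ω₀ = 1/√(LC) = 1/√(0.00148·1.87e-09) = 6.011e+05 rad/s.
Step 2 — f₀ = ω₀/(2π) = 9.567e+04 Hz.
Step 3 — Parallel Q: Q = R/(ω₀L) = 23.2/(6.011e+05·0.00148) = 0.02608.
Step 4 — Bandwidth: Δω = ω₀/Q = 2.305e+07 rad/s; BW = Δω/(2π) = 3.669e+06 Hz.

(a) f₀ = 9.567e+04 Hz  (b) Q = 0.02608  (c) BW = 3.669e+06 Hz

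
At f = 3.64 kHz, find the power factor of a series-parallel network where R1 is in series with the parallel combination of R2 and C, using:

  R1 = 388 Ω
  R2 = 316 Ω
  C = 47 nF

Step 1 — Angular frequency: ω = 2π·f = 2π·3640 = 2.287e+04 rad/s.
Step 2 — Component impedances:
  R1: Z = R = 388 Ω
  R2: Z = R = 316 Ω
  C: Z = 1/(jωC) = -j/(ω·C) = 0 - j930.3 Ω
Step 3 — Parallel branch: R2 || C = 1/(1/R2 + 1/C) = 283.3 - j96.23 Ω.
Step 4 — Series with R1: Z_total = R1 + (R2 || C) = 671.3 - j96.23 Ω = 678.2∠-8.2° Ω.
Step 5 — Power factor: PF = cos(φ) = Re(Z)/|Z| = 671.31/678.17 = 0.9899.
Step 6 — Type: Im(Z) = -96.23 ⇒ leading (phase φ = -8.2°).

PF = 0.9899 (leading, φ = -8.2°)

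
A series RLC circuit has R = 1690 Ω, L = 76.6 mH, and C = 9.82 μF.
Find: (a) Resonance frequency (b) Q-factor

Step 1 — Resonance condition Im(Z)=0 gives ω₀ = 1/√(LC).
Step 2 — ω₀ = 1/√(0.0766·9.82e-06) = 1153 rad/s.
Step 3 — f₀ = ω₀/(2π) = 183.5 Hz.
Step 4 — Series Q: Q = ω₀L/R = 1153·0.0766/1690 = 0.05226.

(a) f₀ = 183.5 Hz  (b) Q = 0.05226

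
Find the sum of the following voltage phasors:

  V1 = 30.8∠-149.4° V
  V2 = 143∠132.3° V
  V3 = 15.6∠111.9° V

Step 1 — Convert each phasor to rectangular form:
  V1 = 30.8·(cos(-149.4°) + j·sin(-149.4°)) = -26.51 - j15.68 V
  V2 = 143·(cos(132.3°) + j·sin(132.3°)) = -96.24 + j105.8 V
  V3 = 15.6·(cos(111.9°) + j·sin(111.9°)) = -5.819 + j14.47 V
Step 2 — Sum components: V_total = -128.6 + j104.6 V.
Step 3 — Convert to polar: |V_total| = 165.7 V, ∠V_total = 140.9°.

V_total = 165.7∠140.9° V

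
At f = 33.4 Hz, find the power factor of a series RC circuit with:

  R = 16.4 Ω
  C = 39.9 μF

Step 1 — Angular frequency: ω = 2π·f = 2π·33.4 = 209.9 rad/s.
Step 2 — Component impedances:
  R: Z = R = 16.4 Ω
  C: Z = 1/(jωC) = -j/(ω·C) = 0 - j119.4 Ω
Step 3 — Series combination: Z_total = R + C = 16.4 - j119.4 Ω = 120.5∠-82.2° Ω.
Step 4 — Power factor: PF = cos(φ) = Re(Z)/|Z| = 16.4/120.55 = 0.136.
Step 5 — Type: Im(Z) = -119.4 ⇒ leading (phase φ = -82.2°).

PF = 0.136 (leading, φ = -82.2°)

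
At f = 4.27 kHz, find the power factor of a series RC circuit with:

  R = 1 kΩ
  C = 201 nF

Step 1 — Angular frequency: ω = 2π·f = 2π·4270 = 2.683e+04 rad/s.
Step 2 — Component impedances:
  R: Z = R = 1000 Ω
  C: Z = 1/(jωC) = -j/(ω·C) = 0 - j185.4 Ω
Step 3 — Series combination: Z_total = R + C = 1000 - j185.4 Ω = 1017∠-10.5° Ω.
Step 4 — Power factor: PF = cos(φ) = Re(Z)/|Z| = 1000/1017.05 = 0.9832.
Step 5 — Type: Im(Z) = -185.4 ⇒ leading (phase φ = -10.5°).

PF = 0.9832 (leading, φ = -10.5°)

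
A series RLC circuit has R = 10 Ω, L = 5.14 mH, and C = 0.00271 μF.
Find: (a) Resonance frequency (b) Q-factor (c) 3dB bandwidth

Step 1 — Resonance condition Im(Z)=0 gives ω₀ = 1/√(LC).
Step 2 — ω₀ = 1/√(0.00514·2.71e-09) = 2.679e+05 rad/s.
Step 3 — f₀ = ω₀/(2π) = 4.264e+04 Hz.
Step 4 — Series Q: Q = ω₀L/R = 2.679e+05·0.00514/10 = 137.7.
Step 5 — 3dB bandwidth: Δω = ω₀/Q = 1946 rad/s; BW = Δω/(2π) = 309.6 Hz.

(a) f₀ = 4.264e+04 Hz  (b) Q = 137.7  (c) BW = 309.6 Hz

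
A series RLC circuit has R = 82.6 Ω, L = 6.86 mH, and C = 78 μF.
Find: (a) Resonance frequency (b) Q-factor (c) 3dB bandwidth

Step 1 — Resonance: ω₀ = 1/√(LC) = 1/√(0.00686·7.8e-05) = 1367 rad/s.
Step 2 — f₀ = ω₀/(2π) = 217.6 Hz.
Step 3 — Series Q: Q = ω₀L/R = 1367·0.00686/82.6 = 0.1135.
Step 4 — Bandwidth: Δω = ω₀/Q = 1.204e+04 rad/s; BW = Δω/(2π) = 1916 Hz.

(a) f₀ = 217.6 Hz  (b) Q = 0.1135  (c) BW = 1916 Hz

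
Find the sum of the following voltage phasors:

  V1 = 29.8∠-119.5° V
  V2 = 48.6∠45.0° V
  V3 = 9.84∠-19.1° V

Step 1 — Convert each phasor to rectangular form:
  V1 = 29.8·(cos(-119.5°) + j·sin(-119.5°)) = -14.67 - j25.94 V
  V2 = 48.6·(cos(45.0°) + j·sin(45.0°)) = 34.37 + j34.37 V
  V3 = 9.84·(cos(-19.1°) + j·sin(-19.1°)) = 9.298 - j3.22 V
Step 2 — Sum components: V_total = 28.99 + j5.209 V.
Step 3 — Convert to polar: |V_total| = 29.45 V, ∠V_total = 10.2°.

V_total = 29.45∠10.2° V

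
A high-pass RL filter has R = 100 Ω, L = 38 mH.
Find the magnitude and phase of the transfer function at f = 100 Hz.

Step 1 — Angular frequency: ω = 2π·100 = 628.3 rad/s.
Step 2 — Transfer function: H(jω) = jωL/(R + jωL).
Step 3 — Numerator jωL = j·23.88; denominator R + jωL = 100 + j23.88.
Step 4 — H = 0.05393 + j0.2259.
Step 5 — Magnitude: |H| = 0.2322 (-12.7 dB); phase: φ = 76.6°.

|H| = 0.2322 (-12.7 dB), φ = 76.6°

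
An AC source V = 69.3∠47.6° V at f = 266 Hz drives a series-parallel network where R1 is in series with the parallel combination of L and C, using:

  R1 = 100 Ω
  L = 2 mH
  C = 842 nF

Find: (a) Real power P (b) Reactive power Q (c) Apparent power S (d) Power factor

Step 1 — Angular frequency: ω = 2π·f = 2π·266 = 1671 rad/s.
Step 2 — Component impedances:
  R1: Z = R = 100 Ω
  L: Z = jωL = j·1671·0.002 = 0 + j3.343 Ω
  C: Z = 1/(jωC) = -j/(ω·C) = 0 - j710.6 Ω
Step 3 — Parallel branch: L || C = 1/(1/L + 1/C) = 0 + j3.358 Ω.
Step 4 — Series with R1: Z_total = R1 + (L || C) = 100 + j3.358 Ω = 100.1∠1.9° Ω.
Step 5 — Source phasor: V = 69.3∠47.6° V = 46.73 + j51.17 V.
Step 6 — Current: I = V / Z = 0.4839 + j0.4955 A = 0.6926∠45.7° A.
Step 7 — Complex power: S = V·I* = 47.97 + j1.611 VA.
Step 8 — Real power: P = Re(S) = 47.97 W.
Step 9 — Reactive power: Q = Im(S) = 1.611 VAR.
Step 10 — Apparent power: |S| = 48 VA.
Step 11 — Power factor: PF = P/|S| = 0.9994 (lagging).

(a) P = 47.97 W  (b) Q = 1.611 VAR  (c) S = 48 VA  (d) PF = 0.9994 (lagging)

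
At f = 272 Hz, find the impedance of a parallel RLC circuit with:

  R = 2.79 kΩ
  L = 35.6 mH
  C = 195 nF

Step 1 — Angular frequency: ω = 2π·f = 2π·272 = 1709 rad/s.
Step 2 — Component impedances:
  R: Z = R = 2790 Ω
  L: Z = jωL = j·1709·0.0356 = 0 + j60.84 Ω
  C: Z = 1/(jωC) = -j/(ω·C) = 0 - j3001 Ω
Step 3 — Parallel combination: 1/Z_total = 1/R + 1/L + 1/C; Z_total = 1.382 + j62.07 Ω = 62.09∠88.7° Ω.

Z = 1.382 + j62.07 Ω = 62.09∠88.7° Ω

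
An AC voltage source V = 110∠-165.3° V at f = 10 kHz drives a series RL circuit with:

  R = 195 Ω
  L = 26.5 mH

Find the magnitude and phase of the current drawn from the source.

Step 1 — Angular frequency: ω = 2π·f = 2π·1e+04 = 6.283e+04 rad/s.
Step 2 — Component impedances:
  R: Z = R = 195 Ω
  L: Z = jωL = j·6.283e+04·0.0265 = 0 + j1665 Ω
Step 3 — Series combination: Z_total = R + L = 195 + j1665 Ω = 1676∠83.3° Ω.
Step 4 — Source phasor: V = 110∠-165.3° V = -106.4 - j27.91 V.
Step 5 — Ohm's law: I = V / Z_total = (-106.4 - j27.91) / (195 + j1665) = -0.02392 + j0.0611 A.
Step 6 — Convert to polar: |I| = 0.06562 A, ∠I = 111.4°.

I = 0.06562∠111.4° A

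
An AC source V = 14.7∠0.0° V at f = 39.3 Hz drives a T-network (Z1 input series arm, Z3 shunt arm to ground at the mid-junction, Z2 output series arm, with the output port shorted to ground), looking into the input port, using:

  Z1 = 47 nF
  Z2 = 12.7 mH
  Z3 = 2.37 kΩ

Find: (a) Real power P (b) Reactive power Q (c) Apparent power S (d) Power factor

Step 1 — Angular frequency: ω = 2π·f = 2π·39.3 = 246.9 rad/s.
Step 2 — Component impedances:
  Z1: Z = 1/(jωC) = -j/(ω·C) = 0 - j8.616e+04 Ω
  Z2: Z = jωL = j·246.9·0.0127 = 0 + j3.136 Ω
  Z3: Z = R = 2370 Ω
Step 3 — With the output port shorted to ground, the output series arm Z2 runs from the junction to ground; the shunt arm Z3 also runs from the junction to ground. They appear in parallel: Z3 || Z2 = 0.00415 + j3.136 Ω.
Step 4 — Series with input arm Z1: Z_in = Z1 + (Z3 || Z2) = 0.00415 - j8.616e+04 Ω = 8.616e+04∠-90.0° Ω.
Step 5 — Source phasor: V = 14.7∠0.0° V = 14.7 V.
Step 6 — Current: I = V / Z = 8.217e-12 + j0.0001706 A = 0.0001706∠90.0° A.
Step 7 — Complex power: S = V·I* = 1.208e-10 - j0.002508 VA.
Step 8 — Real power: P = Re(S) = 1.208e-10 W.
Step 9 — Reactive power: Q = Im(S) = -0.002508 VAR.
Step 10 — Apparent power: |S| = 0.002508 VA.
Step 11 — Power factor: PF = P/|S| = 4.816e-08 (leading).

(a) P = 1.208e-10 W  (b) Q = -0.002508 VAR  (c) S = 0.002508 VA  (d) PF = 4.816e-08 (leading)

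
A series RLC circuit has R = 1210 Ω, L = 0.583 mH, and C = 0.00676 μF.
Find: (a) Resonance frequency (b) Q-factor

Step 1 — Resonance condition Im(Z)=0 gives ω₀ = 1/√(LC).
Step 2 — ω₀ = 1/√(0.000583·6.76e-09) = 5.037e+05 rad/s.
Step 3 — f₀ = ω₀/(2π) = 8.017e+04 Hz.
Step 4 — Series Q: Q = ω₀L/R = 5.037e+05·0.000583/1210 = 0.2427.

(a) f₀ = 8.017e+04 Hz  (b) Q = 0.2427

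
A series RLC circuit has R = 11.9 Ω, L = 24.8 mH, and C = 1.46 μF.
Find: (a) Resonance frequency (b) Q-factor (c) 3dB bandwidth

Step 1 — Resonance condition Im(Z)=0 gives ω₀ = 1/√(LC).
Step 2 — ω₀ = 1/√(0.0248·1.46e-06) = 5255 rad/s.
Step 3 — f₀ = ω₀/(2π) = 836.4 Hz.
Step 4 — Series Q: Q = ω₀L/R = 5255·0.0248/11.9 = 10.95.
Step 5 — 3dB bandwidth: Δω = ω₀/Q = 479.8 rad/s; BW = Δω/(2π) = 76.37 Hz.

(a) f₀ = 836.4 Hz  (b) Q = 10.95  (c) BW = 76.37 Hz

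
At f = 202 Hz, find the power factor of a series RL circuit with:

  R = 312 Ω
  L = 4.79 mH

Step 1 — Angular frequency: ω = 2π·f = 2π·202 = 1269 rad/s.
Step 2 — Component impedances:
  R: Z = R = 312 Ω
  L: Z = jωL = j·1269·0.00479 = 0 + j6.079 Ω
Step 3 — Series combination: Z_total = R + L = 312 + j6.079 Ω = 312.1∠1.1° Ω.
Step 4 — Power factor: PF = cos(φ) = Re(Z)/|Z| = 312/312.06 = 0.9998.
Step 5 — Type: Im(Z) = 6.079 ⇒ lagging (phase φ = 1.1°).

PF = 0.9998 (lagging, φ = 1.1°)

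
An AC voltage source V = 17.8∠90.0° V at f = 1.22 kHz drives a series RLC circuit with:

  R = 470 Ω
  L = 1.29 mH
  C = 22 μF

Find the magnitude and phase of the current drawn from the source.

Step 1 — Angular frequency: ω = 2π·f = 2π·1220 = 7665 rad/s.
Step 2 — Component impedances:
  R: Z = R = 470 Ω
  L: Z = jωL = j·7665·0.00129 = 0 + j9.888 Ω
  C: Z = 1/(jωC) = -j/(ω·C) = 0 - j5.93 Ω
Step 3 — Series combination: Z_total = R + L + C = 470 + j3.959 Ω = 470∠0.5° Ω.
Step 4 — Source phasor: V = 17.8∠90.0° V = 0 + j17.8 V.
Step 5 — Ohm's law: I = V / Z_total = (0 + j17.8) / (470 + j3.959) = 0.000319 + j0.03787 A.
Step 6 — Convert to polar: |I| = 0.03787 A, ∠I = 89.5°.

I = 0.03787∠89.5° A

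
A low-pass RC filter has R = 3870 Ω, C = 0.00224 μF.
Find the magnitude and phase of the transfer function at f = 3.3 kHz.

Step 1 — Angular frequency: ω = 2π·3300 = 2.073e+04 rad/s.
Step 2 — Transfer function: H(jω) = 1/(1 + jωRC).
Step 3 — Denominator: 1 + jωRC = 1 + j·2.073e+04·3870·2.24e-09 = 1 + j0.1797.
Step 4 — H = 0.9687 - j0.1741.
Step 5 — Magnitude: |H| = 0.9842 (-0.1 dB); phase: φ = -10.2°.

|H| = 0.9842 (-0.1 dB), φ = -10.2°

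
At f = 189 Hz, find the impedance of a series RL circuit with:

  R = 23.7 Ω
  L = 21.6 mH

Step 1 — Angular frequency: ω = 2π·f = 2π·189 = 1188 rad/s.
Step 2 — Component impedances:
  R: Z = R = 23.7 Ω
  L: Z = jωL = j·1188·0.0216 = 0 + j25.65 Ω
Step 3 — Series combination: Z_total = R + L = 23.7 + j25.65 Ω = 34.92∠47.3° Ω.

Z = 23.7 + j25.65 Ω = 34.92∠47.3° Ω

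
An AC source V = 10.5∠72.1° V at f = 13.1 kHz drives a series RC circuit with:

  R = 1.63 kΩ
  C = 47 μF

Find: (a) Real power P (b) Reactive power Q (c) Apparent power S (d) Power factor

Step 1 — Angular frequency: ω = 2π·f = 2π·1.31e+04 = 8.231e+04 rad/s.
Step 2 — Component impedances:
  R: Z = R = 1630 Ω
  C: Z = 1/(jωC) = -j/(ω·C) = 0 - j0.2585 Ω
Step 3 — Series combination: Z_total = R + C = 1630 - j0.2585 Ω = 1630∠-0.0° Ω.
Step 4 — Source phasor: V = 10.5∠72.1° V = 3.227 + j9.992 V.
Step 5 — Current: I = V / Z = 0.001979 + j0.00613 A = 0.006442∠72.1° A.
Step 6 — Complex power: S = V·I* = 0.06764 - j1.073e-05 VA.
Step 7 — Real power: P = Re(S) = 0.06764 W.
Step 8 — Reactive power: Q = Im(S) = -1.073e-05 VAR.
Step 9 — Apparent power: |S| = 0.06764 VA.
Step 10 — Power factor: PF = P/|S| = 1 (leading).

(a) P = 0.06764 W  (b) Q = -1.073e-05 VAR  (c) S = 0.06764 VA  (d) PF = 1 (leading)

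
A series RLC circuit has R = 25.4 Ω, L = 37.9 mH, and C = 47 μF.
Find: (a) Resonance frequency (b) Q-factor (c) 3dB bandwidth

Step 1 — Resonance: ω₀ = 1/√(LC) = 1/√(0.0379·4.7e-05) = 749.3 rad/s.
Step 2 — f₀ = ω₀/(2π) = 119.2 Hz.
Step 3 — Series Q: Q = ω₀L/R = 749.3·0.0379/25.4 = 1.118.
Step 4 — Bandwidth: Δω = ω₀/Q = 670.2 rad/s; BW = Δω/(2π) = 106.7 Hz.

(a) f₀ = 119.2 Hz  (b) Q = 1.118  (c) BW = 106.7 Hz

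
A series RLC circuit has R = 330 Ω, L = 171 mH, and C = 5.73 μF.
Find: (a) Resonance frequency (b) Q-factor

Step 1 — Resonance condition Im(Z)=0 gives ω₀ = 1/√(LC).
Step 2 — ω₀ = 1/√(0.171·5.73e-06) = 1010 rad/s.
Step 3 — f₀ = ω₀/(2π) = 160.8 Hz.
Step 4 — Series Q: Q = ω₀L/R = 1010·0.171/330 = 0.5235.

(a) f₀ = 160.8 Hz  (b) Q = 0.5235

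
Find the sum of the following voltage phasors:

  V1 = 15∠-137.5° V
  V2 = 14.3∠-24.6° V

Step 1 — Convert each phasor to rectangular form:
  V1 = 15·(cos(-137.5°) + j·sin(-137.5°)) = -11.06 - j10.13 V
  V2 = 14.3·(cos(-24.6°) + j·sin(-24.6°)) = 13 - j5.953 V
Step 2 — Sum components: V_total = 1.943 - j16.09 V.
Step 3 — Convert to polar: |V_total| = 16.2 V, ∠V_total = -83.1°.

V_total = 16.2∠-83.1° V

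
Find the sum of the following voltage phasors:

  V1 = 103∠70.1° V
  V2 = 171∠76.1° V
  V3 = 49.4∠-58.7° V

Step 1 — Convert each phasor to rectangular form:
  V1 = 103·(cos(70.1°) + j·sin(70.1°)) = 35.06 + j96.85 V
  V2 = 171·(cos(76.1°) + j·sin(76.1°)) = 41.08 + j166 V
  V3 = 49.4·(cos(-58.7°) + j·sin(-58.7°)) = 25.66 - j42.21 V
Step 2 — Sum components: V_total = 101.8 + j220.6 V.
Step 3 — Convert to polar: |V_total| = 243 V, ∠V_total = 65.2°.

V_total = 243∠65.2° V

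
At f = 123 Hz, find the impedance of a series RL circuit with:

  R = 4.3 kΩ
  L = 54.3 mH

Step 1 — Angular frequency: ω = 2π·f = 2π·123 = 772.8 rad/s.
Step 2 — Component impedances:
  R: Z = R = 4300 Ω
  L: Z = jωL = j·772.8·0.0543 = 0 + j41.96 Ω
Step 3 — Series combination: Z_total = R + L = 4300 + j41.96 Ω = 4300∠0.6° Ω.

Z = 4300 + j41.96 Ω = 4300∠0.6° Ω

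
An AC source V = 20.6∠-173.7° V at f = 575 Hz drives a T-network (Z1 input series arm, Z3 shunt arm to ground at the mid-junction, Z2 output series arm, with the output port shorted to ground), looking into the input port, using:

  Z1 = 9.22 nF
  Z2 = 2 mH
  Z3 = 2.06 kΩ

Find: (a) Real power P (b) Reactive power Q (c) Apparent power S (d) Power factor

Step 1 — Angular frequency: ω = 2π·f = 2π·575 = 3613 rad/s.
Step 2 — Component impedances:
  Z1: Z = 1/(jωC) = -j/(ω·C) = 0 - j3.002e+04 Ω
  Z2: Z = jωL = j·3613·0.002 = 0 + j7.226 Ω
  Z3: Z = R = 2060 Ω
Step 3 — With the output port shorted to ground, the output series arm Z2 runs from the junction to ground; the shunt arm Z3 also runs from the junction to ground. They appear in parallel: Z3 || Z2 = 0.02534 + j7.226 Ω.
Step 4 — Series with input arm Z1: Z_in = Z1 + (Z3 || Z2) = 0.02534 - j3.001e+04 Ω = 3.001e+04∠-90.0° Ω.
Step 5 — Source phasor: V = 20.6∠-173.7° V = -20.48 - j2.261 V.
Step 6 — Current: I = V / Z = 7.532e-05 - j0.0006822 A = 0.0006864∠-83.7° A.
Step 7 — Complex power: S = V·I* = 1.194e-08 - j0.01414 VA.
Step 8 — Real power: P = Re(S) = 1.194e-08 W.
Step 9 — Reactive power: Q = Im(S) = -0.01414 VAR.
Step 10 — Apparent power: |S| = 0.01414 VA.
Step 11 — Power factor: PF = P/|S| = 8.444e-07 (leading).

(a) P = 1.194e-08 W  (b) Q = -0.01414 VAR  (c) S = 0.01414 VA  (d) PF = 8.444e-07 (leading)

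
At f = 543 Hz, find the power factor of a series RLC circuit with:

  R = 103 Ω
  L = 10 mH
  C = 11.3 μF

Step 1 — Angular frequency: ω = 2π·f = 2π·543 = 3412 rad/s.
Step 2 — Component impedances:
  R: Z = R = 103 Ω
  L: Z = jωL = j·3412·0.01 = 0 + j34.12 Ω
  C: Z = 1/(jωC) = -j/(ω·C) = 0 - j25.94 Ω
Step 3 — Series combination: Z_total = R + L + C = 103 + j8.179 Ω = 103.3∠4.5° Ω.
Step 4 — Power factor: PF = cos(φ) = Re(Z)/|Z| = 103/103.32 = 0.9969.
Step 5 — Type: Im(Z) = 8.179 ⇒ lagging (phase φ = 4.5°).

PF = 0.9969 (lagging, φ = 4.5°)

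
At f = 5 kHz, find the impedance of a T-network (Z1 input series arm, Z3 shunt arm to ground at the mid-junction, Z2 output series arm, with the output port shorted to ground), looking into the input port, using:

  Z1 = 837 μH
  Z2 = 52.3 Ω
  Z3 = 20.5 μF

Step 1 — Angular frequency: ω = 2π·f = 2π·5000 = 3.142e+04 rad/s.
Step 2 — Component impedances:
  Z1: Z = jωL = j·3.142e+04·0.000837 = 0 + j26.3 Ω
  Z2: Z = R = 52.3 Ω
  Z3: Z = 1/(jωC) = -j/(ω·C) = 0 - j1.553 Ω
Step 3 — With the output port shorted to ground, the output series arm Z2 runs from the junction to ground; the shunt arm Z3 also runs from the junction to ground. They appear in parallel: Z3 || Z2 = 0.04606 - j1.551 Ω.
Step 4 — Series with input arm Z1: Z_in = Z1 + (Z3 || Z2) = 0.04606 + j24.74 Ω = 24.74∠89.9° Ω.

Z = 0.04606 + j24.74 Ω = 24.74∠89.9° Ω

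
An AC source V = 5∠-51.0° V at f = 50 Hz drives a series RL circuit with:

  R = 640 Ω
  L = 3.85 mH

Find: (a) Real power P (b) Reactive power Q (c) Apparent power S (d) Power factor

Step 1 — Angular frequency: ω = 2π·f = 2π·50 = 314.2 rad/s.
Step 2 — Component impedances:
  R: Z = R = 640 Ω
  L: Z = jωL = j·314.2·0.00385 = 0 + j1.21 Ω
Step 3 — Series combination: Z_total = R + L = 640 + j1.21 Ω = 640∠0.1° Ω.
Step 4 — Source phasor: V = 5∠-51.0° V = 3.147 - j3.886 V.
Step 5 — Current: I = V / Z = 0.004905 - j0.006081 A = 0.007812∠-51.1° A.
Step 6 — Complex power: S = V·I* = 0.03906 + j7.382e-05 VA.
Step 7 — Real power: P = Re(S) = 0.03906 W.
Step 8 — Reactive power: Q = Im(S) = 7.382e-05 VAR.
Step 9 — Apparent power: |S| = 0.03906 VA.
Step 10 — Power factor: PF = P/|S| = 1 (lagging).

(a) P = 0.03906 W  (b) Q = 7.382e-05 VAR  (c) S = 0.03906 VA  (d) PF = 1 (lagging)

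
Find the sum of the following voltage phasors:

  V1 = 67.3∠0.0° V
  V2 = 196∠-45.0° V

Step 1 — Convert each phasor to rectangular form:
  V1 = 67.3·(cos(0.0°) + j·sin(0.0°)) = 67.3 V
  V2 = 196·(cos(-45.0°) + j·sin(-45.0°)) = 138.6 - j138.6 V
Step 2 — Sum components: V_total = 205.9 - j138.6 V.
Step 3 — Convert to polar: |V_total| = 248.2 V, ∠V_total = -33.9°.

V_total = 248.2∠-33.9° V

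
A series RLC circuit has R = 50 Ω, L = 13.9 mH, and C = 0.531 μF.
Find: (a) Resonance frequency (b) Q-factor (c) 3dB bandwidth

Step 1 — Resonance: ω₀ = 1/√(LC) = 1/√(0.0139·5.31e-07) = 1.164e+04 rad/s.
Step 2 — f₀ = ω₀/(2π) = 1853 Hz.
Step 3 — Series Q: Q = ω₀L/R = 1.164e+04·0.0139/50 = 3.236.
Step 4 — Bandwidth: Δω = ω₀/Q = 3597 rad/s; BW = Δω/(2π) = 572.5 Hz.

(a) f₀ = 1853 Hz  (b) Q = 3.236  (c) BW = 572.5 Hz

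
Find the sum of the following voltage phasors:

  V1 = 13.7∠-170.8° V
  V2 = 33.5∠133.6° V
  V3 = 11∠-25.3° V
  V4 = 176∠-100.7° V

Step 1 — Convert each phasor to rectangular form:
  V1 = 13.7·(cos(-170.8°) + j·sin(-170.8°)) = -13.52 - j2.19 V
  V2 = 33.5·(cos(133.6°) + j·sin(133.6°)) = -23.1 + j24.26 V
  V3 = 11·(cos(-25.3°) + j·sin(-25.3°)) = 9.945 - j4.701 V
  V4 = 176·(cos(-100.7°) + j·sin(-100.7°)) = -32.68 - j172.9 V
Step 2 — Sum components: V_total = -59.36 - j155.6 V.
Step 3 — Convert to polar: |V_total| = 166.5 V, ∠V_total = -110.9°.

V_total = 166.5∠-110.9° V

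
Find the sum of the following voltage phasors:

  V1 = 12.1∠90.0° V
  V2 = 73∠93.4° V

Step 1 — Convert each phasor to rectangular form:
  V1 = 12.1·(cos(90.0°) + j·sin(90.0°)) = 0 + j12.1 V
  V2 = 73·(cos(93.4°) + j·sin(93.4°)) = -4.329 + j72.87 V
Step 2 — Sum components: V_total = -4.329 + j84.97 V.
Step 3 — Convert to polar: |V_total| = 85.08 V, ∠V_total = 92.9°.

V_total = 85.08∠92.9° V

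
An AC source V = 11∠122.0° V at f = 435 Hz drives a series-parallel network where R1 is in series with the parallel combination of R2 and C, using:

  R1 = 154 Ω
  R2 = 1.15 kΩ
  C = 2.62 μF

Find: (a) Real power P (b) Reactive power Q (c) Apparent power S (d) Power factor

Step 1 — Angular frequency: ω = 2π·f = 2π·435 = 2733 rad/s.
Step 2 — Component impedances:
  R1: Z = R = 154 Ω
  R2: Z = R = 1150 Ω
  C: Z = 1/(jωC) = -j/(ω·C) = 0 - j139.6 Ω
Step 3 — Parallel branch: R2 || C = 1/(1/R2 + 1/C) = 16.71 - j137.6 Ω.
Step 4 — Series with R1: Z_total = R1 + (R2 || C) = 170.7 - j137.6 Ω = 219.3∠-38.9° Ω.
Step 5 — Source phasor: V = 11∠122.0° V = -5.829 + j9.329 V.
Step 6 — Current: I = V / Z = -0.0474 + j0.01644 A = 0.05017∠160.9° A.
Step 7 — Complex power: S = V·I* = 0.4296 - j0.3463 VA.
Step 8 — Real power: P = Re(S) = 0.4296 W.
Step 9 — Reactive power: Q = Im(S) = -0.3463 VAR.
Step 10 — Apparent power: |S| = 0.5518 VA.
Step 11 — Power factor: PF = P/|S| = 0.7785 (leading).

(a) P = 0.4296 W  (b) Q = -0.3463 VAR  (c) S = 0.5518 VA  (d) PF = 0.7785 (leading)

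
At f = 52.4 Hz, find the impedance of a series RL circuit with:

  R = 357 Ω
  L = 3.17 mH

Step 1 — Angular frequency: ω = 2π·f = 2π·52.4 = 329.2 rad/s.
Step 2 — Component impedances:
  R: Z = R = 357 Ω
  L: Z = jωL = j·329.2·0.00317 = 0 + j1.044 Ω
Step 3 — Series combination: Z_total = R + L = 357 + j1.044 Ω = 357∠0.2° Ω.

Z = 357 + j1.044 Ω = 357∠0.2° Ω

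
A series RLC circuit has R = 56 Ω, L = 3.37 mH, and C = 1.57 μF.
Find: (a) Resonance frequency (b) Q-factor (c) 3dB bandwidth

Step 1 — Resonance condition Im(Z)=0 gives ω₀ = 1/√(LC).
Step 2 — ω₀ = 1/√(0.00337·1.57e-06) = 1.375e+04 rad/s.
Step 3 — f₀ = ω₀/(2π) = 2188 Hz.
Step 4 — Series Q: Q = ω₀L/R = 1.375e+04·0.00337/56 = 0.8273.
Step 5 — 3dB bandwidth: Δω = ω₀/Q = 1.662e+04 rad/s; BW = Δω/(2π) = 2645 Hz.

(a) f₀ = 2188 Hz  (b) Q = 0.8273  (c) BW = 2645 Hz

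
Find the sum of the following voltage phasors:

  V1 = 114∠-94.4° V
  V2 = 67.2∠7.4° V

Step 1 — Convert each phasor to rectangular form:
  V1 = 114·(cos(-94.4°) + j·sin(-94.4°)) = -8.746 - j113.7 V
  V2 = 67.2·(cos(7.4°) + j·sin(7.4°)) = 66.64 + j8.655 V
Step 2 — Sum components: V_total = 57.89 - j105 V.
Step 3 — Convert to polar: |V_total| = 119.9 V, ∠V_total = -61.1°.

V_total = 119.9∠-61.1° V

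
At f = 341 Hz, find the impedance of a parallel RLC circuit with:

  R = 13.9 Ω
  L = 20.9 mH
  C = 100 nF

Step 1 — Angular frequency: ω = 2π·f = 2π·341 = 2143 rad/s.
Step 2 — Component impedances:
  R: Z = R = 13.9 Ω
  L: Z = jωL = j·2143·0.0209 = 0 + j44.78 Ω
  C: Z = 1/(jωC) = -j/(ω·C) = 0 - j4667 Ω
Step 3 — Parallel combination: 1/Z_total = 1/R + 1/L + 1/C; Z_total = 12.7 + j3.904 Ω = 13.29∠17.1° Ω.

Z = 12.7 + j3.904 Ω = 13.29∠17.1° Ω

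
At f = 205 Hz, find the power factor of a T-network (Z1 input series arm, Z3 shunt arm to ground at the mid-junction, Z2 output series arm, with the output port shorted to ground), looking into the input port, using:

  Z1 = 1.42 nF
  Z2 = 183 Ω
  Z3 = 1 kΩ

Step 1 — Angular frequency: ω = 2π·f = 2π·205 = 1288 rad/s.
Step 2 — Component impedances:
  Z1: Z = 1/(jωC) = -j/(ω·C) = 0 - j5.467e+05 Ω
  Z2: Z = R = 183 Ω
  Z3: Z = R = 1000 Ω
Step 3 — With the output port shorted to ground, the output series arm Z2 runs from the junction to ground; the shunt arm Z3 also runs from the junction to ground. They appear in parallel: Z3 || Z2 = 154.7 Ω.
Step 4 — Series with input arm Z1: Z_in = Z1 + (Z3 || Z2) = 154.7 - j5.467e+05 Ω = 5.467e+05∠-90.0° Ω.
Step 5 — Power factor: PF = cos(φ) = Re(Z)/|Z| = 154.69/5.4674e+05 = 0.0002829.
Step 6 — Type: Im(Z) = -5.467e+05 ⇒ leading (phase φ = -90.0°).

PF = 0.0002829 (leading, φ = -90.0°)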